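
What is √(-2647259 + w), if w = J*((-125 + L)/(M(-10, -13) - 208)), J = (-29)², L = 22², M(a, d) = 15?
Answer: I*√98666020858/193 ≈ 1627.5*I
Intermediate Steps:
L = 484
J = 841
w = -301919/193 (w = 841*((-125 + 484)/(15 - 208)) = 841*(359/(-193)) = 841*(359*(-1/193)) = 841*(-359/193) = -301919/193 ≈ -1564.3)
√(-2647259 + w) = √(-2647259 - 301919/193) = √(-511222906/193) = I*√98666020858/193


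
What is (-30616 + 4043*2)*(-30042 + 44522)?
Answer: -326234400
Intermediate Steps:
(-30616 + 4043*2)*(-30042 + 44522) = (-30616 + 8086)*14480 = -22530*14480 = -326234400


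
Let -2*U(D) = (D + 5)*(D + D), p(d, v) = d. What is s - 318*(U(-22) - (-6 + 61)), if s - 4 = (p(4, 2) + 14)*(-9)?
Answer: 136264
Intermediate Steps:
U(D) = -D*(5 + D) (U(D) = -(D + 5)*(D + D)/2 = -(5 + D)*2*D/2 = -D*(5 + D))
s = -158 (s = 4 + (4 + 14)*(-9) = 4 + 18*(-9) = 4 - 162 = -158)
s - 318*(U(-22) - (-6 + 61)) = -158 - 318*(-1*(-22)*(5 - 22) - (-6 + 61)) = -158 - 318*(-1*(-22)*(-17) - 1*55) = -158 - 318*(-374 - 55) = -158 - 318*(-429) = -158 + 136422 = 136264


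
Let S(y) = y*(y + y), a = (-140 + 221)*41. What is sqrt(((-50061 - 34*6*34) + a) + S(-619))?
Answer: sqrt(712646) ≈ 844.18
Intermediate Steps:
a = 3321 (a = 81*41 = 3321)
S(y) = 2*y**2 (S(y) = y*(2*y) = 2*y**2)
sqrt(((-50061 - 34*6*34) + a) + S(-619)) = sqrt(((-50061 - 34*6*34) + 3321) + 2*(-619)**2) = sqrt(((-50061 - 204*34) + 3321) + 2*383161) = sqrt(((-50061 - 6936) + 3321) + 766322) = sqrt((-56997 + 3321) + 766322) = sqrt(-53676 + 766322) = sqrt(712646)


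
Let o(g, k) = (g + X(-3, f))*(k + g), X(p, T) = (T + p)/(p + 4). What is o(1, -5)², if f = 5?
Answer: 144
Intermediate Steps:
X(p, T) = (T + p)/(4 + p)
o(g, k) = (2 + g)*(g + k) (o(g, k) = (g + (5 - 3)/(4 - 3))*(k + g) = (g + 2/1)*(g + k) = (g + 1*2)*(g + k) = (g + 2)*(g + k) = (2 + g)*(g + k))
o(1, -5)² = (1² + 2*1 + 2*(-5) + 1*(-5))² = (1 + 2 - 10 - 5)² = (-12)² = 144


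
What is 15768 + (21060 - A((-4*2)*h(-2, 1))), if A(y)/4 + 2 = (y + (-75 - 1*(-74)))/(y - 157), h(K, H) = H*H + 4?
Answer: 7256528/197 ≈ 36835.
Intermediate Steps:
h(K, H) = 4 + H**2 (h(K, H) = H**2 + 4 = 4 + H**2)
A(y) = -8 + 4*(-1 + y)/(-157 + y) (A(y) = -8 + 4*((y + (-75 - 1*(-74)))/(y - 157)) = -8 + 4*((y + (-75 + 74))/(-157 + y)) = -8 + 4*((y - 1)/(-157 + y)) = -8 + 4*((-1 + y)/(-157 + y)) = -8 + 4*(-1 + y)/(-157 + y))
15768 + (21060 - A((-4*2)*h(-2, 1))) = 15768 + (21060 - 4*(313 - (-4*2)*(4 + 1**2))/(-157 + (-4*2)*(4 + 1**2))) = 15768 + (21060 - 4*(313 - (-8)*(4 + 1))/(-157 - 8*(4 + 1))) = 15768 + (21060 - 4*(313 - (-8)*5)/(-157 - 8*5)) = 15768 + (21060 - 4*(313 - 1*(-40))/(-157 - 40)) = 15768 + (21060 - 4*(313 + 40)/(-197)) = 15768 + (21060 - 4*(-1)*353/197) = 15768 + (21060 - 1*(-1412/197)) = 15768 + (21060 + 1412/197) = 15768 + 4150232/197 = 7256528/197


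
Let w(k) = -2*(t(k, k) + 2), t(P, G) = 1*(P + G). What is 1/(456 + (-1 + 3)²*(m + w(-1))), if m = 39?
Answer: 1/612 ≈ 0.0016340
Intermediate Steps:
t(P, G) = G + P (t(P, G) = 1*(G + P) = G + P)
w(k) = -4 - 4*k (w(k) = -2*((k + k) + 2) = -2*(2*k + 2) = -2*(2 + 2*k) = -4 - 4*k)
1/(456 + (-1 + 3)²*(m + w(-1))) = 1/(456 + (-1 + 3)²*(39 + (-4 - 4*(-1)))) = 1/(456 + 2²*(39 + (-4 + 4))) = 1/(456 + 4*(39 + 0)) = 1/(456 + 4*39) = 1/(456 + 156) = 1/612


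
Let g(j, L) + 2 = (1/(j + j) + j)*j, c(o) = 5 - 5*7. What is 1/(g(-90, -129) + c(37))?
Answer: 2/16137 ≈ 0.00012394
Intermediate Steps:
c(o) = -30 (c(o) = 5 - 35 = -30)
g(j, L) = -2 + j*(j + 1/(2*j)) (g(j, L) = -2 + (1/(j + j) + j)*j = -2 + (1/(2*j) + j)*j = -2 + (j + 1/(2*j))*j = -2 + j*(j + 1/(2*j)))
1/(g(-90, -129) + c(37)) = 1/((-3/2 + (-90)²) - 30) = 1/((-3/2 + 8100) - 30) = 1/(16197/2 - 30) = 1/(16137/2) = 2/16137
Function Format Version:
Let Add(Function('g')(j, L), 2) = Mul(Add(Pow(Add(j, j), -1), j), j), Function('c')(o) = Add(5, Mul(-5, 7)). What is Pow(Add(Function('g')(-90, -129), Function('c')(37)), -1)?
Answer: Rational(2, 16137) ≈ 0.00012394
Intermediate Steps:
Function('c')(o) = -30 (Function('c')(o) = Add(5, -35) = -30)
Function('g')(j, L) = Add(-2, Mul(j, Add(j, Mul(Rational(1, 2), Pow(j, -1))))) (Function('g')(j, L) = Add(-2, Mul(Add(Pow(Add(j, j), -1), j), j)) = Add(-2, Mul(Add(Pow(Mul(2, j), -1), j), j)) = Add(-2, Mul(Add(Mul(Rational(1, 2), Pow(j, -1)), j), j)) = Add(-2, Mul(Add(j, Mul(Rational(1, 2), Pow(j, -1))), j)) = Add(-2, Mul(j, Add(j, Mul(Rational(1, 2), Pow(j, -1))))))
Pow(Add(Function('g')(-90, -129), Function('c')(37)), -1) = Pow(Add(Add(Rational(-3, 2), Pow(-90, 2)), -30), -1) = Pow(Add(Add(Rational(-3, 2), 8100), -30), -1) = Pow(Add(Rational(16197, 2), -30), -1) = Pow(Rational(16137, 2), -1) = Rational(2, 16137)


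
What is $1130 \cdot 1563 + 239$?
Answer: $1766429$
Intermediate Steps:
$1130 \cdot 1563 + 239 = 1766190 + 239 = 1766429$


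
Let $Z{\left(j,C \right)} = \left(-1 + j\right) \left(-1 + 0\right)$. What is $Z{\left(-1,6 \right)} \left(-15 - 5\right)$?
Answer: $-40$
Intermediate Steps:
$Z{\left(j,C \right)} = 1 - j$ ($Z{\left(j,C \right)} = \left(-1 + j\right) \left(-1\right) = 1 - j$)
$Z{\left(-1,6 \right)} \left(-15 - 5\right) = \left(1 - -1\right) \left(-15 - 5\right) = \left(1 + 1\right) \left(-20\right) = 2 \left(-20\right) = -40$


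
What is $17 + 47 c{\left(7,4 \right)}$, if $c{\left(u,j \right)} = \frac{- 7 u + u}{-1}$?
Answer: $1991$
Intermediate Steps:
$c{\left(u,j \right)} = 6 u$ ($c{\left(u,j \right)} = - 6 u \left(-1\right) = 6 u$)
$17 + 47 c{\left(7,4 \right)} = 17 + 47 \cdot 6 \cdot 7 = 17 + 47 \cdot 42 = 17 + 1974 = 1991$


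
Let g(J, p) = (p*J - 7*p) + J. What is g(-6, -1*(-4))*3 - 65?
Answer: -239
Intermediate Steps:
g(J, p) = J - 7*p + J*p (g(J, p) = (J*p - 7*p) + J = (-7*p + J*p) + J = J - 7*p + J*p)
g(-6, -1*(-4))*3 - 65 = (-6 - (-7)*(-4) - (-6)*(-4))*3 - 65 = (-6 - 7*4 - 6*4)*3 - 65 = (-6 - 28 - 24)*3 - 65 = -58*3 - 65 = -174 - 65 = -239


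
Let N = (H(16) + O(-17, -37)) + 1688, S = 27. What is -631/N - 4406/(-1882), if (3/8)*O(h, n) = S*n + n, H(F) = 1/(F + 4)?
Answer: 177669091/60672857 ≈ 2.9283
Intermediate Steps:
H(F) = 1/(4 + F)
O(h, n) = 224*n/3 (O(h, n) = 8*(27*n + n)/3 = 8*(28*n)/3 = 224*n/3)
N = -64477/60 (N = (1/(4 + 16) + (224/3)*(-37)) + 1688 = (1/20 - 8288/3) + 1688 = -165757/60 + 1688 = -64477/60 ≈ -1074.6)
-631/N - 4406/(-1882) = -631/(-64477/60) - 4406/(-1882) = -631*(-60/64477) - 4406*(-1/1882) = 37860/64477 + 2203/941 = 177669091/60672857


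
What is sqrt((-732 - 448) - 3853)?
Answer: I*sqrt(5033) ≈ 70.944*I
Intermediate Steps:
sqrt((-732 - 448) - 3853) = sqrt(-1180 - 3853) = sqrt(-5033) = I*sqrt(5033)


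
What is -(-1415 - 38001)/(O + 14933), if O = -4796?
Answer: 39416/10137 ≈ 3.8883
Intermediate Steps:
-(-1415 - 38001)/(O + 14933) = -(-1415 - 38001)/(-4796 + 14933) = -(-39416)/10137 = -1*(-39416/10137) = 39416/10137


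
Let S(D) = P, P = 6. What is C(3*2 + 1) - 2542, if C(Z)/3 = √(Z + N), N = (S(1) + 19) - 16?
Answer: -2530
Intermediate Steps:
S(D) = 6
N = 9 (N = (6 + 19) - 16 = 25 - 16 = 9)
C(Z) = 3*√(9 + Z) (C(Z) = 3*√(Z + 9) = 3*√(9 + Z))
C(3*2 + 1) - 2542 = 3*√(9 + (3*2 + 1)) - 2542 = 3*√(9 + (6 + 1)) - 2542 = 3*√(9 + 7) - 2542 = 3*√16 - 2542 = 3*4 - 2542 = 12 - 2542 = -2530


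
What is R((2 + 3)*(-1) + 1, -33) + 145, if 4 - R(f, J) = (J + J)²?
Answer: -4207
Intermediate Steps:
R(f, J) = 4 - 4*J² (R(f, J) = 4 - (J + J)² = 4 - (2*J)² = 4 - 4*J²)
R((2 + 3)*(-1) + 1, -33) + 145 = (4 - 4*(-33)²) + 145 = (4 - 4*1089) + 145 = (4 - 4356) + 145 = -4352 + 145 = -4207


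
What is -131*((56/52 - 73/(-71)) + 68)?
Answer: -8476617/923 ≈ -9183.8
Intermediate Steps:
-131*((56/52 - 73/(-71)) + 68) = -131*((56*(1/52) - 73*(-1/71)) + 68) = -131*((14/13 + 73/71) + 68) = -131*(1943/923 + 68) = -131*64707/923 = -8476617/923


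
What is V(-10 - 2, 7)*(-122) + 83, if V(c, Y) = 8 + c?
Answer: 571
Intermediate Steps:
V(-10 - 2, 7)*(-122) + 83 = (8 + (-10 - 2))*(-122) + 83 = (8 - 12)*(-122) + 83 = -4*(-122) + 83 = 488 + 83 = 571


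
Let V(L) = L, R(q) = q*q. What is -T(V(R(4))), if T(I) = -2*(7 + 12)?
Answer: 38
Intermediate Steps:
R(q) = q²
T(I) = -38 (T(I) = -2*19 = -38)
-T(V(R(4))) = -1*(-38) = 38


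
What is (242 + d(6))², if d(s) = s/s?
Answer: 59049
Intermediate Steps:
d(s) = 1
(242 + d(6))² = (242 + 1)² = 243² = 59049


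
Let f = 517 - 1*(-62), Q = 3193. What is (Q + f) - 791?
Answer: 2981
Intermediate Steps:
f = 579 (f = 517 + 62 = 579)
(Q + f) - 791 = (3193 + 579) - 791 = 3772 - 791 = 2981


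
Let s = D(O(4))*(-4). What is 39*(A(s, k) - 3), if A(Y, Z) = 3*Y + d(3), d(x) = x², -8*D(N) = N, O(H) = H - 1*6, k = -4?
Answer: 117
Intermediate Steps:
O(H) = -6 + H (O(H) = H - 6 = -6 + H)
D(N) = -N/8
s = -1 (s = -(-6 + 4)/8*(-4) = -⅛*(-2)*(-4) = (¼)*(-4) = -1)
A(Y, Z) = 9 + 3*Y (A(Y, Z) = 3*Y + 3² = 3*Y + 9 = 9 + 3*Y)
39*(A(s, k) - 3) = 39*((9 + 3*(-1)) - 3) = 39*((9 - 3) - 3) = 39*(6 - 3) = 39*3 = 117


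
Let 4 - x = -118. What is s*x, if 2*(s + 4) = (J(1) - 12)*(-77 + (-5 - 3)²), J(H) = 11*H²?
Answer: 305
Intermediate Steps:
x = 122 (x = 4 - 1*(-118) = 4 + 118 = 122)
s = 5/2 (s = -4 + ((11*1² - 12)*(-77 + (-5 - 3)²))/2 = -4 + ((11*1 - 12)*(-77 + (-8)²))/2 = -4 + ((11 - 12)*(-77 + 64))/2 = -4 + (-1*(-13))/2 = -4 + (½)*13 = -4 + 13/2 = 5/2 ≈ 2.5000)
s*x = (5/2)*122 = 305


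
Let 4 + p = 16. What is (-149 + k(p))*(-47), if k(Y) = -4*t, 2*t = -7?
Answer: 6345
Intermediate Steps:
t = -7/2 (t = (½)*(-7) = -7/2 ≈ -3.5000)
p = 12 (p = -4 + 16 = 12)
k(Y) = 14 (k(Y) = -4*(-7/2) = 14)
(-149 + k(p))*(-47) = (-149 + 14)*(-47) = -135*(-47) = 6345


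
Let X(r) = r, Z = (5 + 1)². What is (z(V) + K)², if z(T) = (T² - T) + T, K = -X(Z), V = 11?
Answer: 7225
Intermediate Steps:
Z = 36 (Z = 6² = 36)
K = -36 (K = -1*36 = -36)
z(T) = T²
(z(V) + K)² = (11² - 36)² = (121 - 36)² = 85² = 7225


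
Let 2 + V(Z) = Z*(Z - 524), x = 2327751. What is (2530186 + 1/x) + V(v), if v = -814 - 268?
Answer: 9934552626877/2327751 ≈ 4.2679e+6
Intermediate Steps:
v = -1082
V(Z) = -2 + Z*(-524 + Z) (V(Z) = -2 + Z*(Z - 524) = -2 + Z*(-524 + Z))
(2530186 + 1/x) + V(v) = (2530186 + 1/2327751) + (-2 + (-1082)² - 524*(-1082)) = (2530186 + 1/2327751) + (-2 + 1170724 + 566968) = 5889642991687/2327751 + 1737690 = 9934552626877/2327751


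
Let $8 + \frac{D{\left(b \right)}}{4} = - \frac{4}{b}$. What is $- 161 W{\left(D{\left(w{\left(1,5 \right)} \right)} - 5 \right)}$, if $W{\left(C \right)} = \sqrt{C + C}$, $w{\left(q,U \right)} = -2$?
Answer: $- 161 i \sqrt{58} \approx - 1226.1 i$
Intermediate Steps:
$D{\left(b \right)} = -32 - \frac{16}{b}$ ($D{\left(b \right)} = -32 + 4 \left(- \frac{4}{b}\right) = -32 - \frac{16}{b}$)
$W{\left(C \right)} = \sqrt{2} \sqrt{C}$ ($W{\left(C \right)} = \sqrt{2 C} = \sqrt{2} \sqrt{C}$)
$- 161 W{\left(D{\left(w{\left(1,5 \right)} \right)} - 5 \right)} = - 161 \sqrt{2} \sqrt{\left(-32 - \frac{16}{-2}\right) - 5} = - 161 \sqrt{2} \sqrt{\left(-32 - -8\right) - 5} = - 161 \sqrt{2} \sqrt{\left(-32 + 8\right) - 5} = - 161 \sqrt{2} \sqrt{-24 - 5} = - 161 \sqrt{2} \sqrt{-29} = - 161 \sqrt{2} i \sqrt{29} = - 161 i \sqrt{58}$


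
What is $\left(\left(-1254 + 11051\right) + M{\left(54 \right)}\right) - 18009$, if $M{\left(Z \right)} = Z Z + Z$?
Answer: $-5242$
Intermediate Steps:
$M{\left(Z \right)} = Z + Z^{2}$ ($M{\left(Z \right)} = Z^{2} + Z = Z + Z^{2}$)
$\left(\left(-1254 + 11051\right) + M{\left(54 \right)}\right) - 18009 = \left(\left(-1254 + 11051\right) + 54 \left(1 + 54\right)\right) - 18009 = \left(9797 + 54 \cdot 55\right) - 18009 = \left(9797 + 2970\right) - 18009 = 12767 - 18009 = -5242$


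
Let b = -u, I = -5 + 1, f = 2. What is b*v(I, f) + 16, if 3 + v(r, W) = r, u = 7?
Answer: 65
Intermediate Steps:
I = -4
v(r, W) = -3 + r
b = -7 (b = -1*7 = -7)
b*v(I, f) + 16 = -7*(-3 - 4) + 16 = -7*(-7) + 16 = 49 + 16 = 65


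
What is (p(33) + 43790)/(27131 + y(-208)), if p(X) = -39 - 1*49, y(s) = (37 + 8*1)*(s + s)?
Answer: 43702/8411 ≈ 5.1958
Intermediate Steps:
y(s) = 90*s (y(s) = (37 + 8)*(2*s) = 45*(2*s) = 90*s)
p(X) = -88 (p(X) = -39 - 49 = -88)
(p(33) + 43790)/(27131 + y(-208)) = (-88 + 43790)/(27131 + 90*(-208)) = 43702/(27131 - 18720) = 43702/8411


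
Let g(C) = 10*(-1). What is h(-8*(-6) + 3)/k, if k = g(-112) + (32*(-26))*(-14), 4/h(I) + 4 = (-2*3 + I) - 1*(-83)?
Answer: 1/360778 ≈ 2.7718e-6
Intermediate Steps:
g(C) = -10
h(I) = 4/(73 + I) (h(I) = 4/(-4 + ((-2*3 + I) - 1*(-83))) = 4/(-4 + ((-6 + I) + 83)) = 4/(-4 + (77 + I)) = 4/(73 + I))
k = 11638 (k = -10 + (32*(-26))*(-14) = -10 - 832*(-14) = -10 + 11648 = 11638)
h(-8*(-6) + 3)/k = (4/(73 + (-8*(-6) + 3)))/11638 = (4/(73 + (48 + 3)))*(1/11638) = (4/(73 + 51))*(1/11638) = (4/124)*(1/11638) = (4*(1/124))*(1/11638) = (1/31)*(1/11638) = 1/360778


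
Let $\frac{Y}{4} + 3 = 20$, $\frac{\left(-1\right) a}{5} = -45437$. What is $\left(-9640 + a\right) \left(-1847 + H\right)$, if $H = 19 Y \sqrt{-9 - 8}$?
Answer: $-401805615 + 281068140 i \sqrt{17} \approx -4.0181 \cdot 10^{8} + 1.1589 \cdot 10^{9} i$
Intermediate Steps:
$a = 227185$ ($a = \left(-5\right) \left(-45437\right) = 227185$)
$Y = 68$ ($Y = -12 + 4 \cdot 20 = -12 + 80 = 68$)
$H = 1292 i \sqrt{17}$ ($H = 19 \cdot 68 \sqrt{-9 - 8} = 1292 \sqrt{-17} = 1292 i \sqrt{17} \approx 5327.1 i$)
$\left(-9640 + a\right) \left(-1847 + H\right) = \left(-9640 + 227185\right) \left(-1847 + 1292 i \sqrt{17}\right) = 217545 \left(-1847 + 1292 i \sqrt{17}\right) = -401805615 + 281068140 i \sqrt{17}$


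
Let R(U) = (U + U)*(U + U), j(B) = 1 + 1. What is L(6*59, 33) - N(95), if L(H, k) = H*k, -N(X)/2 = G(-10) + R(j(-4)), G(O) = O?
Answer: 11694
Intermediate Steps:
j(B) = 2
R(U) = 4*U**2 (R(U) = (2*U)*(2*U) = 4*U**2)
N(X) = -12 (N(X) = -2*(-10 + 4*2**2) = -2*(-10 + 4*4) = -2*(-10 + 16) = -2*6 = -12)
L(6*59, 33) - N(95) = (6*59)*33 - 1*(-12) = 354*33 + 12 = 11682 + 12 = 11694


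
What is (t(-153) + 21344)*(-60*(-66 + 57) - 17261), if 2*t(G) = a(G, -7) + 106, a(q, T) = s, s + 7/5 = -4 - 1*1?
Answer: -1788628649/5 ≈ -3.5773e+8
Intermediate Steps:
s = -32/5 (s = -7/5 + (-4 - 1*1) = -7/5 + (-4 - 1) = -7/5 - 5 = -32/5 ≈ -6.4000)
a(q, T) = -32/5
t(G) = 249/5 (t(G) = (-32/5 + 106)/2 = (½)*(498/5) = 249/5)
(t(-153) + 21344)*(-60*(-66 + 57) - 17261) = (249/5 + 21344)*(-60*(-66 + 57) - 17261) = 106969*(-60*(-9) - 17261)/5 = 106969*(540 - 17261)/5 = (106969/5)*(-16721) = -1788628649/5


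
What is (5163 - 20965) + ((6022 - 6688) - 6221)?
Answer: -22689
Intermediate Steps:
(5163 - 20965) + ((6022 - 6688) - 6221) = -15802 + (-666 - 6221) = -15802 - 6887 = -22689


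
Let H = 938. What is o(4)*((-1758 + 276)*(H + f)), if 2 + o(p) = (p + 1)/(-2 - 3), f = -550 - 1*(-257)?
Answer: 2867670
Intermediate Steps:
f = -293 (f = -550 + 257 = -293)
o(p) = -11/5 - p/5 (o(p) = -2 + (p + 1)/(-2 - 3) = -2 + (1 + p)/(-5) = -2 + (1 + p)*(-1/5) = -2 + (-1/5 - p/5) = -11/5 - p/5)
o(4)*((-1758 + 276)*(H + f)) = (-11/5 - 1/5*4)*((-1758 + 276)*(938 - 293)) = (-11/5 - 4/5)*(-1482*645) = -3*(-955890) = 2867670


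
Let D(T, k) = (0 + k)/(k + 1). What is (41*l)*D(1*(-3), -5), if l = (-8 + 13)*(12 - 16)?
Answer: -1025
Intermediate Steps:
D(T, k) = k/(1 + k)
l = -20 (l = 5*(-4) = -20)
(41*l)*D(1*(-3), -5) = (41*(-20))*(-5/(1 - 5)) = -(-4100)/(-4) = -(-4100)*(-1)/4 = -820*5/4 = -1025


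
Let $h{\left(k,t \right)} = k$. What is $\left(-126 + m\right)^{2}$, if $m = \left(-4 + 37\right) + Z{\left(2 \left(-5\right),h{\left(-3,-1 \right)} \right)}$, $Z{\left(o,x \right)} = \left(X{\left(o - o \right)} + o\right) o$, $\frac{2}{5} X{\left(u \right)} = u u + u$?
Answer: $49$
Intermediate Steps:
$X{\left(u \right)} = \frac{5 u}{2} + \frac{5 u^{2}}{2}$ ($X{\left(u \right)} = \frac{5 \left(u u + u\right)}{2} = \frac{5 \left(u^{2} + u\right)}{2} = \frac{5 \left(u + u^{2}\right)}{2} = \frac{5 u}{2} + \frac{5 u^{2}}{2}$)
$Z{\left(o,x \right)} = o^{2}$ ($Z{\left(o,x \right)} = \left(\frac{5 \left(o - o\right) \left(1 + \left(o - o\right)\right)}{2} + o\right) o = \left(\frac{5}{2} \cdot 0 \left(1 + 0\right) + o\right) o = \left(\frac{5}{2} \cdot 0 \cdot 1 + o\right) o = \left(0 + o\right) o = o o = o^{2}$)
$m = 133$ ($m = \left(-4 + 37\right) + \left(2 \left(-5\right)\right)^{2} = 33 + \left(-10\right)^{2} = 33 + 100 = 133$)
$\left(-126 + m\right)^{2} = \left(-126 + 133\right)^{2} = 7^{2} = 49$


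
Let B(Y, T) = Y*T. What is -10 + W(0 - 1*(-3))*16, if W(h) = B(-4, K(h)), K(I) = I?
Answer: -202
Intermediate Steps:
B(Y, T) = T*Y
W(h) = -4*h (W(h) = h*(-4) = -4*h)
-10 + W(0 - 1*(-3))*16 = -10 - 4*(0 - 1*(-3))*16 = -10 - 4*(0 + 3)*16 = -10 - 4*3*16 = -10 - 12*16 = -10 - 192 = -202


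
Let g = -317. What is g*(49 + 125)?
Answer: -55158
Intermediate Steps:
g*(49 + 125) = -317*(49 + 125) = -317*174 = -55158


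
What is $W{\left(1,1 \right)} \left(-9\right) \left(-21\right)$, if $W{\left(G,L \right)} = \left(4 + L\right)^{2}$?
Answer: $4725$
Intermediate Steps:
$W{\left(1,1 \right)} \left(-9\right) \left(-21\right) = \left(4 + 1\right)^{2} \left(-9\right) \left(-21\right) = 5^{2} \left(-9\right) \left(-21\right) = 25 \left(-9\right) \left(-21\right) = \left(-225\right) \left(-21\right) = 4725$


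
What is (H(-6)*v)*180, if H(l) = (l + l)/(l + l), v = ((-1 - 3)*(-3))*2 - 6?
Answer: 3240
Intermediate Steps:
v = 18 (v = -4*(-3)*2 - 6 = 12*2 - 6 = 24 - 6 = 18)
H(l) = 1 (H(l) = (2*l)/((2*l)) = (2*l)*(1/(2*l)) = 1)
(H(-6)*v)*180 = (1*18)*180 = 18*180 = 3240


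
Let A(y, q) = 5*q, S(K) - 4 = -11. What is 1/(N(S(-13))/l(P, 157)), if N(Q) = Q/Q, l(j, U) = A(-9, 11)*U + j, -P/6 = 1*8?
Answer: 8587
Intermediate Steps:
S(K) = -7 (S(K) = 4 - 11 = -7)
P = -48 (P = -6*8 = -48)
l(j, U) = j + 55*U (l(j, U) = (5*11)*U + j = 55*U + j = j + 55*U)
N(Q) = 1
1/(N(S(-13))/l(P, 157)) = 1/(1/(-48 + 55*157)) = 1/(1/(-48 + 8635)) = 1/(1/8587) = 8587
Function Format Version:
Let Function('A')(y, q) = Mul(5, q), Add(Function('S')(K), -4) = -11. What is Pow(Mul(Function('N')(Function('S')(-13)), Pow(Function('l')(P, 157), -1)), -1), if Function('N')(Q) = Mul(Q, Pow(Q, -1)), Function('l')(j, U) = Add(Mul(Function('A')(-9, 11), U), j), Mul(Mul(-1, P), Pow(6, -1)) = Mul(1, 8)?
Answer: 8587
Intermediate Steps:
Function('S')(K) = -7 (Function('S')(K) = Add(4, -11) = -7)
P = -48 (P = Mul(-6, Mul(1, 8)) = Mul(-6, 8) = -48)
Function('l')(j, U) = Add(j, Mul(55, U)) (Function('l')(j, U) = Add(Mul(Mul(5, 11), U), j) = Add(Mul(55, U), j) = Add(j, Mul(55, U)))
Function('N')(Q) = 1
Pow(Mul(Function('N')(Function('S')(-13)), Pow(Function('l')(P, 157), -1)), -1) = Pow(Mul(1, Pow(Add(-48, Mul(55, 157)), -1)), -1) = Pow(Mul(1, Pow(Add(-48, 8635), -1)), -1) = Pow(Mul(1, Pow(8587, -1)), -1) = Pow(Mul(1, Rational(1, 8587)), -1) = Pow(Rational(1, 8587), -1) = 8587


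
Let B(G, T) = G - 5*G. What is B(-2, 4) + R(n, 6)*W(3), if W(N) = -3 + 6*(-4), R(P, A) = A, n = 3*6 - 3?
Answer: -154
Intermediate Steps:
n = 15 (n = 18 - 3 = 15)
W(N) = -27 (W(N) = -3 - 24 = -27)
B(G, T) = -4*G
B(-2, 4) + R(n, 6)*W(3) = -4*(-2) + 6*(-27) = 8 - 162 = -154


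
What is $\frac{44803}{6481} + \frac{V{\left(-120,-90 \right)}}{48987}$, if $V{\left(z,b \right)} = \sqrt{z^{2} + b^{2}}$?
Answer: $\frac{731912237}{105828249} \approx 6.916$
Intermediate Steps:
$V{\left(z,b \right)} = \sqrt{b^{2} + z^{2}}$
$\frac{44803}{6481} + \frac{V{\left(-120,-90 \right)}}{48987} = \frac{44803}{6481} + \frac{\sqrt{\left(-90\right)^{2} + \left(-120\right)^{2}}}{48987} = 44803 \cdot \frac{1}{6481} + \sqrt{8100 + 14400} \cdot \frac{1}{48987} = \frac{44803}{6481} + \sqrt{22500} \cdot \frac{1}{48987} = \frac{44803}{6481} + 150 \cdot \frac{1}{48987} = \frac{44803}{6481} + \frac{50}{16329} = \frac{731912237}{105828249}$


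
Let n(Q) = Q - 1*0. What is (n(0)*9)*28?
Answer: 0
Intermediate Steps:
n(Q) = Q (n(Q) = Q + 0 = Q)
(n(0)*9)*28 = (0*9)*28 = 0*28 = 0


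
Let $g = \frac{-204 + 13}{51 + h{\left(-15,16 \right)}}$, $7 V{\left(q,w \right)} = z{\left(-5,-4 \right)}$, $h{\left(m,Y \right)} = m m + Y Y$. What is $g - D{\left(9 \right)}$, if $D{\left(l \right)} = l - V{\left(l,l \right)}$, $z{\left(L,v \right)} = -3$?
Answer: $- \frac{5207}{532} \approx -9.7876$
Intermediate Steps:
$h{\left(m,Y \right)} = Y^{2} + m^{2}$ ($h{\left(m,Y \right)} = m^{2} + Y^{2} = Y^{2} + m^{2}$)
$V{\left(q,w \right)} = - \frac{3}{7}$ ($V{\left(q,w \right)} = \frac{1}{7} \left(-3\right) = - \frac{3}{7}$)
$g = - \frac{191}{532}$ ($g = \frac{-204 + 13}{51 + \left(16^{2} + \left(-15\right)^{2}\right)} = - \frac{191}{51 + \left(256 + 225\right)} = - \frac{191}{51 + 481} = - \frac{191}{532} \approx -0.35902$)
$D{\left(l \right)} = \frac{3}{7} + l$ ($D{\left(l \right)} = l - - \frac{3}{7} = l + \frac{3}{7} = \frac{3}{7} + l$)
$g - D{\left(9 \right)} = - \frac{191}{532} - \left(\frac{3}{7} + 9\right) = - \frac{191}{532} - \frac{66}{7} = - \frac{5207}{532}$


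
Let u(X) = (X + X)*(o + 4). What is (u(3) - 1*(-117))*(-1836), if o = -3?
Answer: -225828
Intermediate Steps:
u(X) = 2*X (u(X) = (X + X)*(-3 + 4) = (2*X)*1 = 2*X)
(u(3) - 1*(-117))*(-1836) = (2*3 - 1*(-117))*(-1836) = (6 + 117)*(-1836) = 123*(-1836) = -225828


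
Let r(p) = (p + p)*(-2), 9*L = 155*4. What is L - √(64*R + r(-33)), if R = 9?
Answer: 620/9 - 2*√177 ≈ 42.281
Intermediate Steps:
L = 620/9 (L = (155*4)/9 = (⅑)*620 = 620/9 ≈ 68.889)
r(p) = -4*p (r(p) = (2*p)*(-2) = -4*p)
L - √(64*R + r(-33)) = 620/9 - √(64*9 - 4*(-33)) = 620/9 - √(576 + 132) = 620/9 - √708 = 620/9 - 2*√177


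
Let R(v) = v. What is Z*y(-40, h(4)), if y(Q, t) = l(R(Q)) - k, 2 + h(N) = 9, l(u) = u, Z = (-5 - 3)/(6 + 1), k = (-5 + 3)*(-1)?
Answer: 48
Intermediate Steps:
k = 2 (k = -2*(-1) = 2)
Z = -8/7 ≈ -1.1429
h(N) = 7 (h(N) = -2 + 9 = 7)
y(Q, t) = -2 + Q (y(Q, t) = Q - 1*2 = Q - 2 = -2 + Q)
Z*y(-40, h(4)) = -8*(-2 - 40)/7 = -8/7*(-42) = 48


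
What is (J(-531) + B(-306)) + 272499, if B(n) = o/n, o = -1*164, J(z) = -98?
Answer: 41677435/153 ≈ 2.7240e+5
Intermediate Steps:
o = -164
B(n) = -164/n
(J(-531) + B(-306)) + 272499 = (-98 - 164/(-306)) + 272499 = (-98 - 164*(-1/306)) + 272499 = (-98 + 82/153) + 272499 = -14912/153 + 272499 = 41677435/153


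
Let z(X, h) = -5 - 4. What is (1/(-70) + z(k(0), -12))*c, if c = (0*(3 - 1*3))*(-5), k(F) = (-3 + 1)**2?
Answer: 0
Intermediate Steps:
k(F) = 4 (k(F) = (-2)**2 = 4)
z(X, h) = -9
c = 0 (c = (0*(3 - 3))*(-5) = (0*0)*(-5) = 0*(-5) = 0)
(1/(-70) + z(k(0), -12))*c = (1/(-70) - 9)*0 = (-1/70 - 9)*0 = -631/70*0 = 0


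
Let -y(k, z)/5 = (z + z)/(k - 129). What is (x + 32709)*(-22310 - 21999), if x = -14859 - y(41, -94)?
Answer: -17410556915/22 ≈ -7.9139e+8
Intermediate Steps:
y(k, z) = -10*z/(-129 + k) (y(k, z) = -5*(z + z)/(k - 129) = -5*2*z/(-129 + k) = -10*z/(-129 + k))
x = -326663/22 (x = -14859 - (-10)*(-94)/(-129 + 41) = -14859 - (-10)*(-94)/(-88) = -14859 - (-10)*(-94)*(-1)/88 = -14859 - 1*(-235/22) = -14859 + 235/22 = -326663/22 ≈ -14848.)
(x + 32709)*(-22310 - 21999) = (-326663/22 + 32709)*(-22310 - 21999) = (392935/22)*(-44309) = -17410556915/22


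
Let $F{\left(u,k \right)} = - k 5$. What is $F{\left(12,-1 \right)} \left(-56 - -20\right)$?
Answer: $-180$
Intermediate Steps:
$F{\left(u,k \right)} = - 5 k$
$F{\left(12,-1 \right)} \left(-56 - -20\right) = \left(-5\right) \left(-1\right) \left(-56 - -20\right) = 5 \left(-56 + \left(-44 + 64\right)\right) = 5 \left(-56 + 20\right) = 5 \left(-36\right) = -180$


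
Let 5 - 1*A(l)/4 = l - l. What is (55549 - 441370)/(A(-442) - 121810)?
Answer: 385821/121790 ≈ 3.1679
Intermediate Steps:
A(l) = 20 (A(l) = 20 - 4*(l - l) = 20 - 4*0 = 20 + 0 = 20)
(55549 - 441370)/(A(-442) - 121810) = (55549 - 441370)/(20 - 121810) = -385821/(-121790) = -385821*(-1/121790) = 385821/121790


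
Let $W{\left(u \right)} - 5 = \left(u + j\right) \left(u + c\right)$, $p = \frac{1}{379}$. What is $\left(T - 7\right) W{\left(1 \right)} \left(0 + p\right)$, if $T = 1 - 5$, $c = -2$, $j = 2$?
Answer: $- \frac{22}{379} \approx -0.058047$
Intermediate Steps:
$p = \frac{1}{379} \approx 0.0026385$
$T = -4$
$W{\left(u \right)} = 5 + \left(-2 + u\right) \left(2 + u\right)$ ($W{\left(u \right)} = 5 + \left(u + 2\right) \left(u - 2\right) = 5 + \left(2 + u\right) \left(-2 + u\right) = 5 + \left(-2 + u\right) \left(2 + u\right)$)
$\left(T - 7\right) W{\left(1 \right)} \left(0 + p\right) = \left(-4 - 7\right) \left(1 + 1^{2}\right) \left(0 + \frac{1}{379}\right) = - 11 \left(1 + 1\right) \frac{1}{379} = \left(-11\right) 2 \cdot \frac{1}{379} = \left(-22\right) \frac{1}{379} = - \frac{22}{379}$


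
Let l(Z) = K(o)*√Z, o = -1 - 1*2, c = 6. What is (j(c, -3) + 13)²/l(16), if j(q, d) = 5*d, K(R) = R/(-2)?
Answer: ⅔ ≈ 0.66667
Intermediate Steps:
o = -3 (o = -1 - 2 = -3)
K(R) = -R/2 (K(R) = R*(-½) = -R/2)
l(Z) = 3*√Z/2 (l(Z) = (-½*(-3))*√Z = 3*√Z/2)
(j(c, -3) + 13)²/l(16) = (5*(-3) + 13)²/((3*√16/2)) = (-15 + 13)²/(((3/2)*4)) = (-2)²/6 = 4*(⅙) = ⅔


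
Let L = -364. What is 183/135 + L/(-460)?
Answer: 2222/1035 ≈ 2.1469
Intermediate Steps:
183/135 + L/(-460) = 183/135 - 364/(-460) = 183*(1/135) - 364*(-1/460) = 61/45 + 91/115 = 2222/1035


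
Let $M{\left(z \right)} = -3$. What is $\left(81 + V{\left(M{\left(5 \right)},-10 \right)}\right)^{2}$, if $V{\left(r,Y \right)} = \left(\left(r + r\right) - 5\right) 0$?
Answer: $6561$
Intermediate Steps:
$V{\left(r,Y \right)} = 0$ ($V{\left(r,Y \right)} = \left(2 r - 5\right) 0 = \left(-5 + 2 r\right) 0 = 0$)
$\left(81 + V{\left(M{\left(5 \right)},-10 \right)}\right)^{2} = \left(81 + 0\right)^{2} = 81^{2} = 6561$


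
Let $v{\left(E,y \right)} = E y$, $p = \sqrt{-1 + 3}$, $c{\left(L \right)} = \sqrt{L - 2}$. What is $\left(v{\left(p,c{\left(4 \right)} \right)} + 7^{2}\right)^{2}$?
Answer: $2601$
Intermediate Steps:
$c{\left(L \right)} = \sqrt{-2 + L}$
$p = \sqrt{2} \approx 1.4142$
$\left(v{\left(p,c{\left(4 \right)} \right)} + 7^{2}\right)^{2} = \left(\sqrt{2} \sqrt{-2 + 4} + 7^{2}\right)^{2} = \left(\sqrt{2} \sqrt{2} + 49\right)^{2} = \left(2 + 49\right)^{2} = 51^{2} = 2601$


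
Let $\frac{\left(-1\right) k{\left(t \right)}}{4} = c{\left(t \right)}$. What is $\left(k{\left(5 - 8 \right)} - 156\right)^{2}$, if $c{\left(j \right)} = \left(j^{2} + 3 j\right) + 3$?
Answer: $28224$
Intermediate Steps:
$c{\left(j \right)} = 3 + j^{2} + 3 j$
$k{\left(t \right)} = -12 - 12 t - 4 t^{2}$ ($k{\left(t \right)} = - 4 \left(3 + t^{2} + 3 t\right) = -12 - 12 t - 4 t^{2}$)
$\left(k{\left(5 - 8 \right)} - 156\right)^{2} = \left(\left(-12 - 12 \left(5 - 8\right) - 4 \left(5 - 8\right)^{2}\right) - 156\right)^{2} = \left(\left(-12 - -36 - 4 \left(-3\right)^{2}\right) - 156\right)^{2} = \left(\left(-12 + 36 - 36\right) - 156\right)^{2} = \left(-12 - 156\right)^{2} = \left(-168\right)^{2} = 28224$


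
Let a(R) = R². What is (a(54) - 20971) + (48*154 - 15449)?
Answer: -26112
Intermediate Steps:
(a(54) - 20971) + (48*154 - 15449) = (54² - 20971) + (48*154 - 15449) = (2916 - 20971) + (7392 - 15449) = -18055 - 8057 = -26112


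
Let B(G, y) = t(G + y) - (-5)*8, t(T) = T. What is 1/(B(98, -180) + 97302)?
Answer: 1/97260 ≈ 1.0282e-5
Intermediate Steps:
B(G, y) = 40 + G + y (B(G, y) = (G + y) - (-5)*8 = (G + y) - 1*(-40) = (G + y) + 40 = 40 + G + y)
1/(B(98, -180) + 97302) = 1/((40 + 98 - 180) + 97302) = 1/(-42 + 97302) = 1/97260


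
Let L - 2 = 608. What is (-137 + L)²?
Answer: 223729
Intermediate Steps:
L = 610 (L = 2 + 608 = 610)
(-137 + L)² = (-137 + 610)² = 473² = 223729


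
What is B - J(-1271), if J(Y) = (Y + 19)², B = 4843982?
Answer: 3276478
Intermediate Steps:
J(Y) = (19 + Y)²
B - J(-1271) = 4843982 - (19 - 1271)² = 4843982 - 1*(-1252)² = 4843982 - 1*1567504 = 4843982 - 1567504 = 3276478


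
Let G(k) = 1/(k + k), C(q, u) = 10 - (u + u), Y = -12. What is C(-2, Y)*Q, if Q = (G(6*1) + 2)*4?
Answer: 850/3 ≈ 283.33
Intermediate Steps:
C(q, u) = 10 - 2*u
G(k) = 1/(2*k)
Q = 25/3 (Q = (1/(2*((6*1))) + 2)*4 = ((1/2)/6 + 2)*4 = ((1/2)*(1/6) + 2)*4 = (1/12 + 2)*4 = (25/12)*4 = 25/3 ≈ 8.3333)
C(-2, Y)*Q = (10 - 2*(-12))*(25/3) = (10 + 24)*(25/3) = 34*(25/3) = 850/3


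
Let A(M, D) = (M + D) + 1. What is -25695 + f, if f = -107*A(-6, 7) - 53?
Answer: -25962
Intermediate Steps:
A(M, D) = 1 + D + M (A(M, D) = (D + M) + 1 = 1 + D + M)
f = -267 (f = -107*(1 + 7 - 6) - 53 = -107*2 - 53 = -214 - 53 = -267)
-25695 + f = -25695 - 267 = -25962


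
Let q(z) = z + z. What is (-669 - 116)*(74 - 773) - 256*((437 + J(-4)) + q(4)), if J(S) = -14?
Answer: 438379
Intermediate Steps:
q(z) = 2*z
(-669 - 116)*(74 - 773) - 256*((437 + J(-4)) + q(4)) = (-669 - 116)*(74 - 773) - 256*((437 - 14) + 2*4) = -785*(-699) - 256*(423 + 8) = 548715 - 256*431 = 548715 - 110336 = 438379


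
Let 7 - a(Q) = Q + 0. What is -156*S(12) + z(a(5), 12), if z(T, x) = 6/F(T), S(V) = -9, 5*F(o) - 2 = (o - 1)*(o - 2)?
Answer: 1419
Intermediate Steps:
a(Q) = 7 - Q (a(Q) = 7 - (Q + 0) = 7 - Q)
F(o) = ⅖ + (-1 + o)*(-2 + o)/5 (F(o) = ⅖ + ((o - 1)*(o - 2))/5 = ⅖ + ((-1 + o)*(-2 + o))/5 = ⅖ + (-1 + o)*(-2 + o)/5)
z(T, x) = 6/(⅘ - 3*T/5 + T²/5)
-156*S(12) + z(a(5), 12) = -156*(-9) + 30/(4 + (7 - 1*5)² - 3*(7 - 1*5)) = 1404 + 30/(4 + (7 - 5)² - 3*(7 - 5)) = 1404 + 30/(4 + 2² - 3*2) = 1404 + 30/(4 + 4 - 6) = 1404 + 30/2 = 1404 + 30*(½) = 1404 + 15 = 1419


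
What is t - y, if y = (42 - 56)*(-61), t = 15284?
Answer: 14430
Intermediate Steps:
y = 854 (y = -14*(-61) = 854)
t - y = 15284 - 1*854 = 15284 - 854 = 14430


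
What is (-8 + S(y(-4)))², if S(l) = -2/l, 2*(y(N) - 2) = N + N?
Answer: 49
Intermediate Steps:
y(N) = 2 + N (y(N) = 2 + (N + N)/2 = 2 + (2*N)/2 = 2 + N)
(-8 + S(y(-4)))² = (-8 - 2/(2 - 4))² = (-8 - 2/(-2))² = (-8 - 2*(-½))² = (-8 + 1)² = (-7)² = 49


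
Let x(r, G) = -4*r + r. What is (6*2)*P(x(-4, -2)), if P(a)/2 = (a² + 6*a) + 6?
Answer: 5328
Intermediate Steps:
x(r, G) = -3*r
P(a) = 12 + 2*a² + 12*a (P(a) = 2*((a² + 6*a) + 6) = 2*(6 + a² + 6*a) = 12 + 2*a² + 12*a)
(6*2)*P(x(-4, -2)) = (6*2)*(12 + 2*(-3*(-4))² + 12*(-3*(-4))) = 12*(12 + 2*12² + 12*12) = 12*(12 + 2*144 + 144) = 12*(12 + 288 + 144) = 12*444 = 5328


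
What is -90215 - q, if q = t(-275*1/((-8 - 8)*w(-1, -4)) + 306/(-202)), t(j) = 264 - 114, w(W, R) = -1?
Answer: -90365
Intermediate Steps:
t(j) = 150
q = 150
-90215 - q = -90215 - 1*150 = -90215 - 150 = -90365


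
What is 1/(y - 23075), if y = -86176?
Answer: -1/109251 ≈ -9.1532e-6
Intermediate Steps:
1/(y - 23075) = 1/(-86176 - 23075) = 1/(-109251) = -1/109251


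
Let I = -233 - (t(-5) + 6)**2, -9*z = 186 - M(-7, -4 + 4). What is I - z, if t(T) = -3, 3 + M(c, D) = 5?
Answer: -1994/9 ≈ -221.56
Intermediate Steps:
M(c, D) = 2 (M(c, D) = -3 + 5 = 2)
z = -184/9 (z = -(186 - 1*2)/9 = -(186 - 2)/9 = -1/9*184 = -184/9 ≈ -20.444)
I = -242 (I = -233 - (-3 + 6)**2 = -233 - 1*3**2 = -233 - 1*9 = -233 - 9 = -242)
I - z = -242 - 1*(-184/9) = -242 + 184/9 = -1994/9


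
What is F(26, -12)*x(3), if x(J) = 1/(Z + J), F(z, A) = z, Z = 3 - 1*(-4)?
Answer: 13/5 ≈ 2.6000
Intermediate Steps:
Z = 7 (Z = 3 + 4 = 7)
x(J) = 1/(7 + J)
F(26, -12)*x(3) = 26/(7 + 3) = 26/10 = 26*(⅒) = 13/5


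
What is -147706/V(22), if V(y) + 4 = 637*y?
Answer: -73853/7005 ≈ -10.543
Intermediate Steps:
V(y) = -4 + 637*y
-147706/V(22) = -147706/(-4 + 637*22) = -147706/(-4 + 14014) = -147706/14010 = -147706*1/14010 = -73853/7005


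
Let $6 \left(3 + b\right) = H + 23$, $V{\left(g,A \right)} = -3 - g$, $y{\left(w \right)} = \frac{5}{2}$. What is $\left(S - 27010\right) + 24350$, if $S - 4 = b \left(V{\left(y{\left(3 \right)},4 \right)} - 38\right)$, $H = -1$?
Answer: $-2685$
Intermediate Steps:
$y{\left(w \right)} = \frac{5}{2}$ ($y{\left(w \right)} = 5 \cdot \frac{1}{2} = \frac{5}{2}$)
$b = \frac{2}{3}$ ($b = -3 + \frac{-1 + 23}{6} = -3 + \frac{1}{6} \cdot 22 = -3 + \frac{11}{3} = \frac{2}{3} \approx 0.66667$)
$S = -25$ ($S = 4 + \frac{2 \left(\left(-3 - \frac{5}{2}\right) - 38\right)}{3} = 4 + \frac{2 \left(- \frac{11}{2} - 38\right)}{3} = 4 + \frac{2}{3} \left(- \frac{87}{2}\right) = 4 - 29 = -25$)
$\left(S - 27010\right) + 24350 = \left(-25 - 27010\right) + 24350 = -27035 + 24350 = -2685$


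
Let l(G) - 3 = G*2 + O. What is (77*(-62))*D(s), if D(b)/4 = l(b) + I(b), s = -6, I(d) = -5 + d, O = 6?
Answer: 267344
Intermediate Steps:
l(G) = 9 + 2*G (l(G) = 3 + (G*2 + 6) = 3 + (2*G + 6) = 3 + (6 + 2*G) = 9 + 2*G)
D(b) = 16 + 12*b (D(b) = 4*((9 + 2*b) + (-5 + b)) = 4*(4 + 3*b) = 16 + 12*b)
(77*(-62))*D(s) = (77*(-62))*(16 + 12*(-6)) = -4774*(16 - 72) = -4774*(-56) = 267344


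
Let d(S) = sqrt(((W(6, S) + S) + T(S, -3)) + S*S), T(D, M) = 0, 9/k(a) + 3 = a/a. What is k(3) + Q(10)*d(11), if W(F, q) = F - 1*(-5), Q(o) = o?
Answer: -9/2 + 10*sqrt(143) ≈ 115.08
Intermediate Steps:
k(a) = -9/2 (k(a) = 9/(-3 + a/a) = 9/(-3 + 1) = 9/(-2) = 9*(-1/2) = -9/2)
W(F, q) = 5 + F (W(F, q) = F + 5 = 5 + F)
d(S) = sqrt(11 + S + S**2) (d(S) = sqrt((((5 + 6) + S) + 0) + S*S) = sqrt(((11 + S) + 0) + S**2) = sqrt((11 + S) + S**2) = sqrt(11 + S + S**2))
k(3) + Q(10)*d(11) = -9/2 + 10*sqrt(11 + 11 + 11**2) = -9/2 + 10*sqrt(11 + 11 + 121) = -9/2 + 10*sqrt(143)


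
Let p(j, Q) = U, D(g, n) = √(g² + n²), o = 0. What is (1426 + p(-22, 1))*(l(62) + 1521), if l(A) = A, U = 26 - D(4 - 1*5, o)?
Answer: 2296933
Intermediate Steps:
U = 25 (U = 26 - √((4 - 1*5)² + 0²) = 26 - √((4 - 5)² + 0) = 26 - √((-1)² + 0) = 26 - √(1 + 0) = 26 - √1 = 26 - 1*1 = 26 - 1 = 25)
p(j, Q) = 25
(1426 + p(-22, 1))*(l(62) + 1521) = (1426 + 25)*(62 + 1521) = 1451*1583 = 2296933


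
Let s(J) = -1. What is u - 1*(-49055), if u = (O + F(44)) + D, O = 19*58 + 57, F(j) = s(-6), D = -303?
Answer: 49910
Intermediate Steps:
F(j) = -1
O = 1159 (O = 1102 + 57 = 1159)
u = 855 (u = (1159 - 1) - 303 = 1158 - 303 = 855)
u - 1*(-49055) = 855 - 1*(-49055) = 855 + 49055 = 49910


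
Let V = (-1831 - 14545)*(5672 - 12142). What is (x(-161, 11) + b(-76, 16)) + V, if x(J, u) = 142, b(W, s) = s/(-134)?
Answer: 7098841746/67 ≈ 1.0595e+8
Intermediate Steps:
V = 105952720 (V = -16376*(-6470) = 105952720)
b(W, s) = -s/134 (b(W, s) = s*(-1/134) = -s/134)
(x(-161, 11) + b(-76, 16)) + V = (142 - 1/134*16) + 105952720 = (142 - 8/67) + 105952720 = 9506/67 + 105952720 = 7098841746/67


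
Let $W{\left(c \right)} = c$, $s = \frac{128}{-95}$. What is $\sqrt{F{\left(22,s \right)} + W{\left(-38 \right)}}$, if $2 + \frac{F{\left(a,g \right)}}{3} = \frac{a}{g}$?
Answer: $\frac{i \sqrt{5951}}{8} \approx 9.6428 i$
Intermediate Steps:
$s = - \frac{128}{95}$ ($s = 128 \left(- \frac{1}{95}\right) = - \frac{128}{95} \approx -1.3474$)
$F{\left(a,g \right)} = -6 + \frac{3 a}{g}$ ($F{\left(a,g \right)} = -6 + 3 \frac{a}{g} = -6 + \frac{3 a}{g}$)
$\sqrt{F{\left(22,s \right)} + W{\left(-38 \right)}} = \sqrt{\left(-6 + 3 \cdot 22 \frac{1}{- \frac{128}{95}}\right) - 38} = \sqrt{\left(-6 + 3 \cdot 22 \left(- \frac{95}{128}\right)\right) - 38} = \sqrt{\left(-6 - \frac{3135}{64}\right) - 38} = \sqrt{- \frac{3519}{64} - 38} = \sqrt{- \frac{5951}{64}} = \frac{i \sqrt{5951}}{8}$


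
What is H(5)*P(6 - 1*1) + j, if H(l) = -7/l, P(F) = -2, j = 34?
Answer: 184/5 ≈ 36.800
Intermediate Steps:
H(5)*P(6 - 1*1) + j = -7/5*(-2) + 34 = 14/5 + 34 = 184/5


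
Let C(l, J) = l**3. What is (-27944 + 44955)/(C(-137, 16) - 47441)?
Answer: -17011/2618794 ≈ -0.0064957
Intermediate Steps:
(-27944 + 44955)/(C(-137, 16) - 47441) = (-27944 + 44955)/((-137)**3 - 47441) = 17011/(-2571353 - 47441) = 17011/(-2618794) = 17011*(-1/2618794) = -17011/2618794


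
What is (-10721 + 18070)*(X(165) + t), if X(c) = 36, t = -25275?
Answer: -185481411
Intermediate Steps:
(-10721 + 18070)*(X(165) + t) = (-10721 + 18070)*(36 - 25275) = 7349*(-25239) = -185481411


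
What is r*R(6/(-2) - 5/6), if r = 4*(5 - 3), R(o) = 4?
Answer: 32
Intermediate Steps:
r = 8 (r = 4*2 = 8)
r*R(6/(-2) - 5/6) = 8*4 = 32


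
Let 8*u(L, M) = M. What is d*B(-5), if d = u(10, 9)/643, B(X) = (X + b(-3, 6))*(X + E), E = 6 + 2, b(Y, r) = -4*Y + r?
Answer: 351/5144 ≈ 0.068235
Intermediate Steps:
u(L, M) = M/8
b(Y, r) = r - 4*Y
E = 8
B(X) = (8 + X)*(18 + X) (B(X) = (X + (6 - 4*(-3)))*(X + 8) = (X + (6 + 12))*(8 + X) = (X + 18)*(8 + X) = (18 + X)*(8 + X) = (8 + X)*(18 + X))
d = 9/5144 (d = ((⅛)*9)/643 = (9/8)*(1/643) = 9/5144 ≈ 0.0017496)
d*B(-5) = 9*(144 + (-5)² + 26*(-5))/5144 = 9*(144 + 25 - 130)/5144 = (9/5144)*39 = 351/5144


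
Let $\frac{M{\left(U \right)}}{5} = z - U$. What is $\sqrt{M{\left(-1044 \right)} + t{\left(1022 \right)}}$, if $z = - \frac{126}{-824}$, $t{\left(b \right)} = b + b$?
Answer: $\frac{\sqrt{308287549}}{206} \approx 85.234$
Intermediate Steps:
$t{\left(b \right)} = 2 b$
$z = \frac{63}{412}$ ($z = \left(-126\right) \left(- \frac{1}{824}\right) = \frac{63}{412} \approx 0.15291$)
$M{\left(U \right)} = \frac{315}{412} - 5 U$ ($M{\left(U \right)} = 5 \left(\frac{63}{412} - U\right) = \frac{315}{412} - 5 U$)
$\sqrt{M{\left(-1044 \right)} + t{\left(1022 \right)}} = \sqrt{\left(\frac{315}{412} - -5220\right) + 2 \cdot 1022} = \sqrt{\left(\frac{315}{412} + 5220\right) + 2044} = \sqrt{\frac{2150955}{412} + 2044} = \sqrt{\frac{2993083}{412}} = \frac{\sqrt{308287549}}{206}$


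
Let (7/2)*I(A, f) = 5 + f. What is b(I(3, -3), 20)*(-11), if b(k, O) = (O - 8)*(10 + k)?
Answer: -9768/7 ≈ -1395.4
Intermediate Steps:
I(A, f) = 10/7 + 2*f/7 (I(A, f) = 2*(5 + f)/7 = 10/7 + 2*f/7)
b(k, O) = (-8 + O)*(10 + k)
b(I(3, -3), 20)*(-11) = (-80 - 8*(10/7 + (2/7)*(-3)) + 10*20 + 20*(10/7 + (2/7)*(-3)))*(-11) = (-80 - 8*(10/7 - 6/7) + 200 + 20*(10/7 - 6/7))*(-11) = (-80 - 8*4/7 + 200 + 20*(4/7))*(-11) = (-80 - 32/7 + 200 + 80/7)*(-11) = (888/7)*(-11) = -9768/7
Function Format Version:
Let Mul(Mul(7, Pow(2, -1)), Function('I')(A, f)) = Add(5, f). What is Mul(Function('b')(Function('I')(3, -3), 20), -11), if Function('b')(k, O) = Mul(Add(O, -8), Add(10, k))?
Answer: Rational(-9768, 7) ≈ -1395.4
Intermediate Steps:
Function('I')(A, f) = Add(Rational(10, 7), Mul(Rational(2, 7), f)) (Function('I')(A, f) = Mul(Rational(2, 7), Add(5, f)) = Add(Rational(10, 7), Mul(Rational(2, 7), f)))
Function('b')(k, O) = Mul(Add(-8, O), Add(10, k))
Mul(Function('b')(Function('I')(3, -3), 20), -11) = Mul(Add(-80, Mul(-8, Add(Rational(10, 7), Mul(Rational(2, 7), -3))), Mul(10, 20), Mul(20, Add(Rational(10, 7), Mul(Rational(2, 7), -3)))), -11) = Mul(Add(-80, Mul(-8, Add(Rational(10, 7), Rational(-6, 7))), 200, Mul(20, Add(Rational(10, 7), Rational(-6, 7)))), -11) = Mul(Add(-80, Mul(-8, Rational(4, 7)), 200, Mul(20, Rational(4, 7))), -11) = Mul(Add(-80, Rational(-32, 7), 200, Rational(80, 7)), -11) = Mul(Rational(888, 7), -11) = Rational(-9768, 7)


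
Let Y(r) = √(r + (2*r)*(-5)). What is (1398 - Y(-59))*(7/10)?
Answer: 4893/5 - 21*√59/10 ≈ 962.47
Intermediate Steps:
Y(r) = 3*√(-r) (Y(r) = √(r - 10*r) = √(-9*r) = 3*√(-r))
(1398 - Y(-59))*(7/10) = (1398 - 3*√(-1*(-59)))*(7/10) = (1398 - 3*√59)*(7*(⅒)) = (1398 - 3*√59)*(7/10) = 4893/5 - 21*√59/10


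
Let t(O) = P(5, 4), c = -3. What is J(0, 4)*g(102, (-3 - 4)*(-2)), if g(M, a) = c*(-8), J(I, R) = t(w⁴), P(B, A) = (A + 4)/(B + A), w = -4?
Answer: 64/3 ≈ 21.333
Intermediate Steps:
P(B, A) = (4 + A)/(A + B)
t(O) = 8/9 (t(O) = (4 + 4)/(4 + 5) = 8/9)
J(I, R) = 8/9
g(M, a) = 24 (g(M, a) = -3*(-8) = 24)
J(0, 4)*g(102, (-3 - 4)*(-2)) = (8/9)*24 = 64/3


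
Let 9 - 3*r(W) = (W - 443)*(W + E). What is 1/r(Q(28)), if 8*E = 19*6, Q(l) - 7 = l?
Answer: 1/6701 ≈ 0.00014923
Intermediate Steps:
Q(l) = 7 + l
E = 57/4 (E = (19*6)/8 = (⅛)*114 = 57/4 ≈ 14.250)
r(W) = 3 - (-443 + W)*(57/4 + W)/3 (r(W) = 3 - (W - 443)*(W + 57/4)/3 = 3 - (-443 + W)*(57/4 + W)/3)
1/r(Q(28)) = 1/(8429/4 - (7 + 28)²/3 + 1715*(7 + 28)/12) = 1/(8429/4 - ⅓*35² + (1715/12)*35) = 1/(8429/4 - ⅓*1225 + 60025/12) = 1/(8429/4 - 1225/3 + 60025/12) = 1/6701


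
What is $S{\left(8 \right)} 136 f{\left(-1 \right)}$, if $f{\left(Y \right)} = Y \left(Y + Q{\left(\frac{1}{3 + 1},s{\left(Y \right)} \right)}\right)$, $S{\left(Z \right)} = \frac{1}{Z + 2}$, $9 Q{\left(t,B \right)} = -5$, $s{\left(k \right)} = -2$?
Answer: $\frac{952}{45} \approx 21.156$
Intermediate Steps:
$Q{\left(t,B \right)} = - \frac{5}{9}$ ($Q{\left(t,B \right)} = \frac{1}{9} \left(-5\right) = - \frac{5}{9}$)
$S{\left(Z \right)} = \frac{1}{2 + Z}$
$f{\left(Y \right)} = Y \left(- \frac{5}{9} + Y\right)$ ($f{\left(Y \right)} = Y \left(Y - \frac{5}{9}\right) = Y \left(- \frac{5}{9} + Y\right)$)
$S{\left(8 \right)} 136 f{\left(-1 \right)} = \frac{136 \cdot \frac{1}{9} \left(-1\right) \left(-5 + 9 \left(-1\right)\right)}{2 + 8} = \frac{136 \cdot \frac{1}{9} \left(-1\right) \left(-5 - 9\right)}{10} = \frac{136 \cdot \frac{1}{9} \left(-1\right) \left(-14\right)}{10} = \frac{136 \cdot \frac{14}{9}}{10} = \frac{1}{10} \cdot \frac{1904}{9} = \frac{952}{45}$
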